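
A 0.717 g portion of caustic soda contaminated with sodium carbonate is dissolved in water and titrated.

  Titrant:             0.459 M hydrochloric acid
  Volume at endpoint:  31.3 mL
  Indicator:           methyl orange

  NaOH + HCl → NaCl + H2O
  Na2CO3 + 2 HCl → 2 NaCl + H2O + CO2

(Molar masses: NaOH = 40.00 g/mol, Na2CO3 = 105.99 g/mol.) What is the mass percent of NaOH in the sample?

19.0 %

n(HCl) = 0.0313 × 0.459 = 0.0144 mol
Let x = n(NaOH), y = n(Na2CO3).
Titrant: 1x + 2y = 0.0144;  mass: 40.00x + 105.99y = 0.717
Solving, x = 3.41 × 10^-3 mol, y = 5.48 × 10^-3 mol
mass of NaOH = 3.41 × 10^-3 × 40.00 = 0.137 g
% NaOH = 0.137 / 0.717 × 100 = 19.0 %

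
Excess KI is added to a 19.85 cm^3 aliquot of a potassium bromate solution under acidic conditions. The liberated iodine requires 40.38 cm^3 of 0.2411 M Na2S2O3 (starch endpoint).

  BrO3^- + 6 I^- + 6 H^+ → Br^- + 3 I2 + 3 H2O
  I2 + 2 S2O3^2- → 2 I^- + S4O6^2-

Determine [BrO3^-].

n(S2O3^2-) = 0.04038 × 0.2411 = 9.736 × 10^-3 mol
n(I2) = n(S2O3^2-)/2 = 4.868 × 10^-3 mol
From the 1:3 ratio, n(BrO3^-) in the aliquot = 1/3 × 4.868 × 10^-3 = 1.623 × 10^-3 mol
[BrO3^-] = 1.623 × 10^-3 / 0.01985 = 0.08174 mol/L

0.08174 M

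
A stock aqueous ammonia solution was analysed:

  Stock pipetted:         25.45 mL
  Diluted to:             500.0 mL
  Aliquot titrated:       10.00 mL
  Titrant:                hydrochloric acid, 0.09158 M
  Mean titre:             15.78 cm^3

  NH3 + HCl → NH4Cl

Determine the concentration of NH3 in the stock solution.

2.839 M

n(HCl) = 0.01578 × 0.09158 = 1.445 × 10^-3 mol
n(NH3) in the aliquot = 1.445 × 10^-3 mol (1:1 ratio)
[NH3]_dilute = 1.445 × 10^-3 / 0.01000 = 0.1445 mol/L
Dilution factor = 500.0 / 25.45 = 19.65
[NH3]_stock = 0.1445 × 19.65 = 2.839 mol/L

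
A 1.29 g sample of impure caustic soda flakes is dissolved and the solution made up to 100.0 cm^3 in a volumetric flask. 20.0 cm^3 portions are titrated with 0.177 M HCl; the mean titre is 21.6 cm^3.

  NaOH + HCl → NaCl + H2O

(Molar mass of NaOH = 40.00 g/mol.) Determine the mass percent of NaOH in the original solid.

n(HCl) per titration = 0.0216 × 0.177 = 3.82 × 10^-3 mol
n(NaOH) in each aliquot = 3.82 × 10^-3 mol (1:1 ratio)
n(NaOH) in the whole flask = 3.82 × 10^-3 × 100.0/20.0 = 0.0191 mol
mass of NaOH = 0.0191 × 40.00 = 0.765 g
% NaOH = 0.765 / 1.29 × 100 = 59.3 %

59.3 %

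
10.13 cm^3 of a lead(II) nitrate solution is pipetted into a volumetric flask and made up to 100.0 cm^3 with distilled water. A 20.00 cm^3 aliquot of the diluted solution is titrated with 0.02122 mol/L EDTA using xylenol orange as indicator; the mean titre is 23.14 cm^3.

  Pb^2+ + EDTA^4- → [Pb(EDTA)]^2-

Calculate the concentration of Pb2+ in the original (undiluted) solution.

n(EDTA) = 0.02314 × 0.02122 = 4.910 × 10^-4 mol
n(Pb2+) in the aliquot = 4.910 × 10^-4 mol (1:1 ratio)
[Pb2+]_dilute = 4.910 × 10^-4 / 0.02000 = 0.02455 mol/L
Dilution factor = 100.0 / 10.13 = 9.872
[Pb2+]_stock = 0.02455 × 9.872 = 0.2424 mol/L

0.2424 mol/L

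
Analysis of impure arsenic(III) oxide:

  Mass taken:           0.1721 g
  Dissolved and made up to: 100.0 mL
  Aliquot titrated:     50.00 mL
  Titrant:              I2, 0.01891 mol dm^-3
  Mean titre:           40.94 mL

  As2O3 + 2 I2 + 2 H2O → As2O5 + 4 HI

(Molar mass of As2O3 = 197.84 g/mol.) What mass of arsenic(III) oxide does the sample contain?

0.1532 g

n(I2) per titration = 0.04094 × 0.01891 = 7.742 × 10^-4 mol
From the 1:2 ratio, n(As2O3) in each aliquot = 1/2 × 7.742 × 10^-4 = 3.871 × 10^-4 mol
n(As2O3) in the whole flask = 3.871 × 10^-4 × 100.0/50.00 = 7.742 × 10^-4 mol
mass of As2O3 = 7.742 × 10^-4 × 197.84 = 0.1532 g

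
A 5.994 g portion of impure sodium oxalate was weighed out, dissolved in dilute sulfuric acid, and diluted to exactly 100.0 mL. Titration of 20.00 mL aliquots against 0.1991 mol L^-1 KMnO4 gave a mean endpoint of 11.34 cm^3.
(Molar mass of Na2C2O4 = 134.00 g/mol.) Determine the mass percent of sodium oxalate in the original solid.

63.09 %

2 MnO4^- + 5 C2O4^2- + 16 H^+ → 2 Mn^2+ + 10 CO2 + 8 H2O
n(KMnO4) per titration = 0.01134 × 0.1991 = 2.258 × 10^-3 mol
From the 5:2 ratio, n(Na2C2O4) in each aliquot = 5/2 × 2.258 × 10^-3 = 5.644 × 10^-3 mol
n(Na2C2O4) in the whole flask = 5.644 × 10^-3 × 100.0/20.00 = 0.02822 mol
mass of Na2C2O4 = 0.02822 × 134.00 = 3.782 g
% Na2C2O4 = 3.782 / 5.994 × 100 = 63.09 %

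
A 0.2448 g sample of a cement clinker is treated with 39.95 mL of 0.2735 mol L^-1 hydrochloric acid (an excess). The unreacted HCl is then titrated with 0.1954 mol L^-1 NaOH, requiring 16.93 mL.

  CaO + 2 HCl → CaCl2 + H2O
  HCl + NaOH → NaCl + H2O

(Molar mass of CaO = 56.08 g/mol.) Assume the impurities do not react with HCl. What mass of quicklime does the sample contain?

0.2136 g

n(HCl) added = 0.03995 × 0.2735 = 0.01093 mol
n(NaOH) used in back-titration = 0.01693 × 0.1954 = 3.308 × 10^-3 mol
n(HCl) left over = 3.308 × 10^-3 mol (1:1 ratio)
n(HCl) consumed by analyte = 0.01093 − 3.308 × 10^-3 = 7.618 × 10^-3 mol
From the 1:2 ratio, n(CaO) = 1/2 × 7.618 × 10^-3 = 3.809 × 10^-3 mol
mass of CaO = 3.809 × 10^-3 × 56.08 = 0.2136 g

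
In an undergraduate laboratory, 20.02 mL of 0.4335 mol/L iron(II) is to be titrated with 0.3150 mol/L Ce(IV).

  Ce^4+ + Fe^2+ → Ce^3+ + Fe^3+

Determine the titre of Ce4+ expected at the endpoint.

27.55 mL

n(Fe2+) = 0.02002 L × 0.4335 mol/L = 8.679 × 10^-3 mol
n(Ce4+) = 8.679 × 10^-3 mol (1:1 stoichiometry)
V(Ce4+) = 8.679 × 10^-3 mol / 0.3150 mol/L = 0.02755 L = 27.55 mL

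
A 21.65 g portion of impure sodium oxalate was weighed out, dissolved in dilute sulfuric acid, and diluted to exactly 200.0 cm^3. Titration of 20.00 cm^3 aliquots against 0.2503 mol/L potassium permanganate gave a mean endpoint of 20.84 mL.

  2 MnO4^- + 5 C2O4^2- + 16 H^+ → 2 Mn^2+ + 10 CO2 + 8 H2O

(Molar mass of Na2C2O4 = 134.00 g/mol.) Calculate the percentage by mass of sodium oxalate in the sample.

80.71 %

n(KMnO4) per titration = 0.02084 × 0.2503 = 5.216 × 10^-3 mol
From the 5:2 ratio, n(Na2C2O4) in each aliquot = 5/2 × 5.216 × 10^-3 = 0.01304 mol
n(Na2C2O4) in the whole flask = 0.01304 × 200.0/20.00 = 0.1304 mol
mass of Na2C2O4 = 0.1304 × 134.00 = 17.47 g
% Na2C2O4 = 17.47 / 21.65 × 100 = 80.71 %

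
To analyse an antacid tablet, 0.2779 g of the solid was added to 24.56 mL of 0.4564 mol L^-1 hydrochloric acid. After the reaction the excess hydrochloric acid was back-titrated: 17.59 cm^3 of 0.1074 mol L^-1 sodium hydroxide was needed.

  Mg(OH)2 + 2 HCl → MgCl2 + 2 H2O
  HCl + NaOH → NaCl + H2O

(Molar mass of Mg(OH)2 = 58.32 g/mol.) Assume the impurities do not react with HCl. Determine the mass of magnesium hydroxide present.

0.2718 g

n(HCl) added = 0.02456 × 0.4564 = 0.01121 mol
n(NaOH) used in back-titration = 0.01759 × 0.1074 = 1.889 × 10^-3 mol
n(HCl) left over = 1.889 × 10^-3 mol (1:1 ratio)
n(HCl) consumed by analyte = 0.01121 − 1.889 × 10^-3 = 9.320 × 10^-3 mol
From the 1:2 ratio, n(Mg(OH)2) = 1/2 × 9.320 × 10^-3 = 4.660 × 10^-3 mol
mass of Mg(OH)2 = 4.660 × 10^-3 × 58.32 = 0.2718 g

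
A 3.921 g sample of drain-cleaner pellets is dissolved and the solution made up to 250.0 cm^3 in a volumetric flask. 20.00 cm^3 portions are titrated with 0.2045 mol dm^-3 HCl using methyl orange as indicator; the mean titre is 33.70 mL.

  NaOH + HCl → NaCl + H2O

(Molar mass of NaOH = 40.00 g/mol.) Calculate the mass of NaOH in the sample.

3.446 g

n(HCl) per titration = 0.03370 × 0.2045 = 6.892 × 10^-3 mol
n(NaOH) in each aliquot = 6.892 × 10^-3 mol (1:1 ratio)
n(NaOH) in the whole flask = 6.892 × 10^-3 × 250.0/20.00 = 0.08615 mol
mass of NaOH = 0.08615 × 40.00 = 3.446 g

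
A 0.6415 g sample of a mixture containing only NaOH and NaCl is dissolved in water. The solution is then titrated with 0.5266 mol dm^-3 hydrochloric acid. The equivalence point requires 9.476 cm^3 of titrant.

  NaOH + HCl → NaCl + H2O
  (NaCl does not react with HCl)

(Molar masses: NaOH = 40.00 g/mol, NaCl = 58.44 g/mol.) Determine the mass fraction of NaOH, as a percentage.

31.11 %

n(HCl) = 0.009476 × 0.5266 = 4.990 × 10^-3 mol
Let x = n(NaOH), y = n(NaCl).
Titrant: 1x = 4.990 × 10^-3;  mass: 40.00x + 58.44y = 0.6415
Solving, x = 4.990 × 10^-3 mol, y = 7.562 × 10^-3 mol
mass of NaOH = 4.990 × 10^-3 × 40.00 = 0.1996 g
% NaOH = 0.1996 / 0.6415 × 100 = 31.11 %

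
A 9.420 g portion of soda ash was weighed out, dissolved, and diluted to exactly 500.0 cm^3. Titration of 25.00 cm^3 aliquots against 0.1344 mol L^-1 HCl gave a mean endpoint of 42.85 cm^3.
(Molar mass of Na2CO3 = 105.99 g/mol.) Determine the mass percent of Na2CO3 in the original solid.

Na2CO3 + 2 HCl → 2 NaCl + H2O + CO2
n(HCl) per titration = 0.04285 × 0.1344 = 5.759 × 10^-3 mol
From the 1:2 ratio, n(Na2CO3) in each aliquot = 1/2 × 5.759 × 10^-3 = 2.880 × 10^-3 mol
n(Na2CO3) in the whole flask = 2.880 × 10^-3 × 500.0/25.00 = 0.05759 mol
mass of Na2CO3 = 0.05759 × 105.99 = 6.104 g
% Na2CO3 = 6.104 / 9.420 × 100 = 64.80 %

64.80 %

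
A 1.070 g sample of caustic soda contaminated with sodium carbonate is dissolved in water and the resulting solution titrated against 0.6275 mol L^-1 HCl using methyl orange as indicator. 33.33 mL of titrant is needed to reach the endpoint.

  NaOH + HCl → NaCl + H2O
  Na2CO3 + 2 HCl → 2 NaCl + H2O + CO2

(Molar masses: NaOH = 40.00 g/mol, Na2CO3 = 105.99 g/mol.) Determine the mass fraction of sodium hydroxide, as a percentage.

11.04 %

n(HCl) = 0.03333 × 0.6275 = 0.02091 mol
Let x = n(NaOH), y = n(Na2CO3).
Titrant: 1x + 2y = 0.02091;  mass: 40.00x + 105.99y = 1.070
Solving, x = 2.953 × 10^-3 mol, y = 8.981 × 10^-3 mol
mass of NaOH = 2.953 × 10^-3 × 40.00 = 0.1181 g
% NaOH = 0.1181 / 1.070 × 100 = 11.04 %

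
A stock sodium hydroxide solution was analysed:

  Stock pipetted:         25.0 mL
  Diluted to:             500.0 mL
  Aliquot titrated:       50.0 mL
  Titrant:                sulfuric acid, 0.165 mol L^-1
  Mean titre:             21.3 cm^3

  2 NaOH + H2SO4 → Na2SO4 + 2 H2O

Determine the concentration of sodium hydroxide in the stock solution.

2.81 mol/L

n(H2SO4) = 0.0213 × 0.165 = 3.51 × 10^-3 mol
From the 2:1 ratio, n(NaOH) in the aliquot = 2/1 × 3.51 × 10^-3 = 7.03 × 10^-3 mol
[NaOH]_dilute = 7.03 × 10^-3 / 0.0500 = 0.141 mol/L
Dilution factor = 500.0 / 25.0 = 20.00
[NaOH]_stock = 0.141 × 20.00 = 2.81 mol/L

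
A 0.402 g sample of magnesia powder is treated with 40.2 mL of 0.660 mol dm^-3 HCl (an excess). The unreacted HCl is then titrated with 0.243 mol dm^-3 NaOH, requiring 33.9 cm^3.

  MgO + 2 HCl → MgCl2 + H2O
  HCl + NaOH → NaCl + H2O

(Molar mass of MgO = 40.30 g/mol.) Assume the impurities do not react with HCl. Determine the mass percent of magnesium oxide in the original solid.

91.7 %

n(HCl) added = 0.0402 × 0.660 = 0.0265 mol
n(NaOH) used in back-titration = 0.0339 × 0.243 = 8.24 × 10^-3 mol
n(HCl) left over = 8.24 × 10^-3 mol (1:1 ratio)
n(HCl) consumed by analyte = 0.0265 − 8.24 × 10^-3 = 0.0183 mol
From the 1:2 ratio, n(MgO) = 1/2 × 0.0183 = 9.15 × 10^-3 mol
mass of MgO = 9.15 × 10^-3 × 40.30 = 0.369 g
% MgO = 0.369 / 0.402 × 100 = 91.7 %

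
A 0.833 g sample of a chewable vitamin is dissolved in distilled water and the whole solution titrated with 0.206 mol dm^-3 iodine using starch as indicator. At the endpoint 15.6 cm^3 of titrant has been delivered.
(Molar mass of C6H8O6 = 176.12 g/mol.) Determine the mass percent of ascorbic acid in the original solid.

C6H8O6 + I2 → C6H6O6 + 2 HI
n(I2) = 0.0156 L × 0.206 mol/L = 3.21 × 10^-3 mol
n(C6H8O6) = 3.21 × 10^-3 mol (1:1 ratio)
mass of C6H8O6 = 3.21 × 10^-3 × 176.12 g/mol = 0.566 g
% C6H8O6 = 0.566 / 0.833 × 100 = 67.9 %

67.9 %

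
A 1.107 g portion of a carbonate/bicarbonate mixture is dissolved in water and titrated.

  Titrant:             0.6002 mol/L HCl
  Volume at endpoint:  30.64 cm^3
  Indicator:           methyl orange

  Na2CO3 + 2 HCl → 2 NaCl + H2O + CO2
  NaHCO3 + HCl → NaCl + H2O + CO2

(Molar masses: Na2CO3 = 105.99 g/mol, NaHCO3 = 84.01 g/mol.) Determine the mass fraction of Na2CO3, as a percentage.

n(HCl) = 0.03064 × 0.6002 = 0.01839 mol
Let x = n(Na2CO3), y = n(NaHCO3).
Titrant: 2x + 1y = 0.01839;  mass: 105.99x + 84.01y = 1.107
Solving, x = 7.060 × 10^-3 mol, y = 4.269 × 10^-3 mol
mass of Na2CO3 = 7.060 × 10^-3 × 105.99 = 0.7483 g
% Na2CO3 = 0.7483 / 1.107 × 100 = 67.60 %

67.60 %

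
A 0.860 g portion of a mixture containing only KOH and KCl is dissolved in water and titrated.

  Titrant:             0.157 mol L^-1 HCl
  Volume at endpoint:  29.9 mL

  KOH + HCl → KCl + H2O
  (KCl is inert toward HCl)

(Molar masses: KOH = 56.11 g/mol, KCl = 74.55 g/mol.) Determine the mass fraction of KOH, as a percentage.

n(HCl) = 0.0299 × 0.157 = 4.69 × 10^-3 mol
Let x = n(KOH), y = n(KCl).
Titrant: 1x = 4.69 × 10^-3;  mass: 56.11x + 74.55y = 0.860
Solving, x = 4.69 × 10^-3 mol, y = 8.00 × 10^-3 mol
mass of KOH = 4.69 × 10^-3 × 56.11 = 0.263 g
% KOH = 0.263 / 0.860 × 100 = 30.6 %

30.6 %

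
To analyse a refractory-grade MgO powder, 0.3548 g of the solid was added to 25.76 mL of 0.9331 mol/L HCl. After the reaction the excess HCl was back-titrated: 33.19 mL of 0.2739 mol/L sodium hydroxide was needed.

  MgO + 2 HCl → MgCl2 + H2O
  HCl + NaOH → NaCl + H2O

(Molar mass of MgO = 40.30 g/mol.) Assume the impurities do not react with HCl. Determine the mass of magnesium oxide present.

n(HCl) added = 0.02576 × 0.9331 = 0.02404 mol
n(NaOH) used in back-titration = 0.03319 × 0.2739 = 9.091 × 10^-3 mol
n(HCl) left over = 9.091 × 10^-3 mol (1:1 ratio)
n(HCl) consumed by analyte = 0.02404 − 9.091 × 10^-3 = 0.01495 mol
From the 1:2 ratio, n(MgO) = 1/2 × 0.01495 = 7.473 × 10^-3 mol
mass of MgO = 7.473 × 10^-3 × 40.30 = 0.3012 g

0.3012 g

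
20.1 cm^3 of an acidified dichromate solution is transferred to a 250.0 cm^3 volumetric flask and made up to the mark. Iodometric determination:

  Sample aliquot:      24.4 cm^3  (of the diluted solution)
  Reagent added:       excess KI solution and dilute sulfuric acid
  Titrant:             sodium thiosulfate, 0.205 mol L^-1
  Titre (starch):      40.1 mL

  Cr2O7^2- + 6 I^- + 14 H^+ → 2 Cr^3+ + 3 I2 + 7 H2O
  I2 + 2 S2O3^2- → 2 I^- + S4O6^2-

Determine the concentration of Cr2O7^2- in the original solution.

n(S2O3^2-) = 0.0401 × 0.205 = 8.22 × 10^-3 mol
n(I2) = n(S2O3^2-)/2 = 4.11 × 10^-3 mol
From the 1:3 ratio, n(Cr2O7^2-) in the aliquot = 1/3 × 4.11 × 10^-3 = 1.37 × 10^-3 mol
[Cr2O7^2-]_dilute = 1.37 × 10^-3 / 0.0244 = 0.0562 mol/L
[Cr2O7^2-]_original = 0.0562 × 250.0/20.1 = 0.698 mol/L

0.698 mol/L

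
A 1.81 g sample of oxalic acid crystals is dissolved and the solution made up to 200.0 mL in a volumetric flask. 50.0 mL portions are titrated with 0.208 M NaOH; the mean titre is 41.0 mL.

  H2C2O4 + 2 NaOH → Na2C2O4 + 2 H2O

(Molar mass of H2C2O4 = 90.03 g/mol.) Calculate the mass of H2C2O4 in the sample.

1.54 g

n(NaOH) per titration = 0.0410 × 0.208 = 8.53 × 10^-3 mol
From the 1:2 ratio, n(H2C2O4) in each aliquot = 1/2 × 8.53 × 10^-3 = 4.26 × 10^-3 mol
n(H2C2O4) in the whole flask = 4.26 × 10^-3 × 200.0/50.0 = 0.0171 mol
mass of H2C2O4 = 0.0171 × 90.03 = 1.54 g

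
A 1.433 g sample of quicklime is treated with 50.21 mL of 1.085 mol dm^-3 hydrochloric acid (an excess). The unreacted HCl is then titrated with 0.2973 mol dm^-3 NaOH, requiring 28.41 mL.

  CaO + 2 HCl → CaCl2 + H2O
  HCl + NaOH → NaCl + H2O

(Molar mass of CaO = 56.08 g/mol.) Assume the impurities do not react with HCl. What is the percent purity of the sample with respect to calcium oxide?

n(HCl) added = 0.05021 × 1.085 = 0.05448 mol
n(NaOH) used in back-titration = 0.02841 × 0.2973 = 8.446 × 10^-3 mol
n(HCl) left over = 8.446 × 10^-3 mol (1:1 ratio)
n(HCl) consumed by analyte = 0.05448 − 8.446 × 10^-3 = 0.04603 mol
From the 1:2 ratio, n(CaO) = 1/2 × 0.04603 = 0.02302 mol
mass of CaO = 0.02302 × 56.08 = 1.291 g
% CaO = 1.291 / 1.433 × 100 = 90.07 %

90.07 %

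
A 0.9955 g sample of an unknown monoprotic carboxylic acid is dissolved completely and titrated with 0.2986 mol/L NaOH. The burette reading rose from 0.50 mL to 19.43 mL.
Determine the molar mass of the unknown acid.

176.1 g/mol

n(NaOH) = 0.01893 L × 0.2986 mol/L = 5.652 × 10^-3 mol
n(HA) = 5.652 × 10^-3 mol (1:1 ratio)
M = m / n = 0.9955 g / 5.652 × 10^-3 mol = 176.1 g/mol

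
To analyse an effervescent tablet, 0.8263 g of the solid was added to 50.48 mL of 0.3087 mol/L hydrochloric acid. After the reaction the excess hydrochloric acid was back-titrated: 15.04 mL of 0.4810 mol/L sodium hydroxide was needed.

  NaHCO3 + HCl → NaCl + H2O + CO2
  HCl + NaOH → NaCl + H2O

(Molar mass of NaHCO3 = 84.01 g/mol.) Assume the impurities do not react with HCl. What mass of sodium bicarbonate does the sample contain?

0.7014 g

n(HCl) added = 0.05048 × 0.3087 = 0.01558 mol
n(NaOH) used in back-titration = 0.01504 × 0.4810 = 7.234 × 10^-3 mol
n(HCl) left over = 7.234 × 10^-3 mol (1:1 ratio)
n(HCl) consumed by analyte = 0.01558 − 7.234 × 10^-3 = 8.349 × 10^-3 mol
n(NaHCO3) = 8.349 × 10^-3 mol (1:1 ratio)
mass of NaHCO3 = 8.349 × 10^-3 × 84.01 = 0.7014 g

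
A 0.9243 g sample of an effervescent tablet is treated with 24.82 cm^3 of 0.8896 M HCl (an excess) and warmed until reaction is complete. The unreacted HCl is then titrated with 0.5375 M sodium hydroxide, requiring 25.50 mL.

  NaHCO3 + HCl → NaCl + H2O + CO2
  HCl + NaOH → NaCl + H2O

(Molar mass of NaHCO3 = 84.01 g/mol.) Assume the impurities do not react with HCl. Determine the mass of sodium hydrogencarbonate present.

0.7035 g

n(HCl) added = 0.02482 × 0.8896 = 0.02208 mol
n(NaOH) used in back-titration = 0.02550 × 0.5375 = 0.01371 mol
n(HCl) left over = 0.01371 mol (1:1 ratio)
n(HCl) consumed by analyte = 0.02208 − 0.01371 = 8.374 × 10^-3 mol
n(NaHCO3) = 8.374 × 10^-3 mol (1:1 ratio)
mass of NaHCO3 = 8.374 × 10^-3 × 84.01 = 0.7035 g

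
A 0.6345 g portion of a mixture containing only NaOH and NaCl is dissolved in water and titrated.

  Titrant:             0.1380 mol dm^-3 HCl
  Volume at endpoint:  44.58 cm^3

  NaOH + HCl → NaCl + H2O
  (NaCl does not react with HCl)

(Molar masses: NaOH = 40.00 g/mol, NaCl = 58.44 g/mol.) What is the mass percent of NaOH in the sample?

n(HCl) = 0.04458 × 0.1380 = 6.152 × 10^-3 mol
Let x = n(NaOH), y = n(NaCl).
Titrant: 1x = 6.152 × 10^-3;  mass: 40.00x + 58.44y = 0.6345
Solving, x = 6.152 × 10^-3 mol, y = 6.646 × 10^-3 mol
mass of NaOH = 6.152 × 10^-3 × 40.00 = 0.2461 g
% NaOH = 0.2461 / 0.6345 × 100 = 38.78 %

38.78 %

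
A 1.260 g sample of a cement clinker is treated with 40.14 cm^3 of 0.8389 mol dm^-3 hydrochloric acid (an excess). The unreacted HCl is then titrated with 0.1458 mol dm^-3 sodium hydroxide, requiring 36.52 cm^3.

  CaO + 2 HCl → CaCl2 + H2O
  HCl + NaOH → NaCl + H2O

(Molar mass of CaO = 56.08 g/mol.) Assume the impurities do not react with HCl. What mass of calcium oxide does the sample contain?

n(HCl) added = 0.04014 × 0.8389 = 0.03367 mol
n(NaOH) used in back-titration = 0.03652 × 0.1458 = 5.325 × 10^-3 mol
n(HCl) left over = 5.325 × 10^-3 mol (1:1 ratio)
n(HCl) consumed by analyte = 0.03367 − 5.325 × 10^-3 = 0.02835 mol
From the 1:2 ratio, n(CaO) = 1/2 × 0.02835 = 0.01417 mol
mass of CaO = 0.01417 × 56.08 = 0.7949 g

0.7949 g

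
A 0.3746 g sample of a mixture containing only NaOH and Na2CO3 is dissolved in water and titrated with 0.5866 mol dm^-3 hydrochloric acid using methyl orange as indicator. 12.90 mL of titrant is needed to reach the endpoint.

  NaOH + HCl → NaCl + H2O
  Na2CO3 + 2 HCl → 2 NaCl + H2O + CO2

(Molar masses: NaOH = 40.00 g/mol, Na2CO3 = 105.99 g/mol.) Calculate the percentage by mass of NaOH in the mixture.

n(HCl) = 0.01290 × 0.5866 = 7.567 × 10^-3 mol
Let x = n(NaOH), y = n(Na2CO3).
Titrant: 1x + 2y = 7.567 × 10^-3;  mass: 40.00x + 105.99y = 0.3746
Solving, x = 2.033 × 10^-3 mol, y = 2.767 × 10^-3 mol
mass of NaOH = 2.033 × 10^-3 × 40.00 = 0.08133 g
% NaOH = 0.08133 / 0.3746 × 100 = 21.71 %

21.71 %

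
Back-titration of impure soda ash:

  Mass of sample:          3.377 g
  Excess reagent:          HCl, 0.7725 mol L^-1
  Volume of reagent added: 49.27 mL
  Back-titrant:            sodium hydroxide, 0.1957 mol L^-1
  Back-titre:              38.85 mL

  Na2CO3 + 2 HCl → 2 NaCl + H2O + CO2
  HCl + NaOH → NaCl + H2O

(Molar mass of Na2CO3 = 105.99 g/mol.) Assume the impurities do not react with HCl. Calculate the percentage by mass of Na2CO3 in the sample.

n(HCl) added = 0.04927 × 0.7725 = 0.03806 mol
n(NaOH) used in back-titration = 0.03885 × 0.1957 = 7.603 × 10^-3 mol
n(HCl) left over = 7.603 × 10^-3 mol (1:1 ratio)
n(HCl) consumed by analyte = 0.03806 − 7.603 × 10^-3 = 0.03046 mol
From the 1:2 ratio, n(Na2CO3) = 1/2 × 0.03046 = 0.01523 mol
mass of Na2CO3 = 0.01523 × 105.99 = 1.614 g
% Na2CO3 = 1.614 / 3.377 × 100 = 47.80 %

47.80 %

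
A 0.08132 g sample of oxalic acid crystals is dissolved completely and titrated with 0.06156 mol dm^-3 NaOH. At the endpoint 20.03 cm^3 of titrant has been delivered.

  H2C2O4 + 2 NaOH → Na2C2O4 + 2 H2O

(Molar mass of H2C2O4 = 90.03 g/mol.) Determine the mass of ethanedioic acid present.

n(NaOH) = 0.02003 L × 0.06156 mol/L = 1.233 × 10^-3 mol
From the 1:2 ratio, n(H2C2O4) = 1/2 × 1.233 × 10^-3 = 6.165 × 10^-4 mol
mass of H2C2O4 = 6.165 × 10^-4 × 90.03 g/mol = 0.05551 g

0.05551 g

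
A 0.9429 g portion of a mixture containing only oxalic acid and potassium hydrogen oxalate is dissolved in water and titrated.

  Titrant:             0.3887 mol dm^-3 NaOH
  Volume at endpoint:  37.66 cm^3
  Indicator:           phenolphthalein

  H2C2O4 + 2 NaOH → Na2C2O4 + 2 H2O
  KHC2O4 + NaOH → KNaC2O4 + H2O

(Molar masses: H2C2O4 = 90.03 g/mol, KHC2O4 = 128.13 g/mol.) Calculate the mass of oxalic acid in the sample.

0.5052 g

n(NaOH) = 0.03766 × 0.3887 = 0.01464 mol
Let x = n(H2C2O4), y = n(KHC2O4).
Titrant: 2x + 1y = 0.01464;  mass: 90.03x + 128.13y = 0.9429
Solving, x = 5.611 × 10^-3 mol, y = 3.416 × 10^-3 mol
mass of H2C2O4 = 5.611 × 10^-3 × 90.03 = 0.5052 g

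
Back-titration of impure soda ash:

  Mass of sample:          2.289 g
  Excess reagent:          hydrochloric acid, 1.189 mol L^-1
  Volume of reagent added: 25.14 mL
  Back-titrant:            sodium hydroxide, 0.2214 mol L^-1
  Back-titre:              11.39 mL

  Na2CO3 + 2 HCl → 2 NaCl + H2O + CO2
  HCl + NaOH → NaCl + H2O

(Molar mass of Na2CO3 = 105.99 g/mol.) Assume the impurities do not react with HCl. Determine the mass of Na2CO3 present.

n(HCl) added = 0.02514 × 1.189 = 0.02989 mol
n(NaOH) used in back-titration = 0.01139 × 0.2214 = 2.522 × 10^-3 mol
n(HCl) left over = 2.522 × 10^-3 mol (1:1 ratio)
n(HCl) consumed by analyte = 0.02989 − 2.522 × 10^-3 = 0.02737 mol
From the 1:2 ratio, n(Na2CO3) = 1/2 × 0.02737 = 0.01368 mol
mass of Na2CO3 = 0.01368 × 105.99 = 1.450 g

1.450 g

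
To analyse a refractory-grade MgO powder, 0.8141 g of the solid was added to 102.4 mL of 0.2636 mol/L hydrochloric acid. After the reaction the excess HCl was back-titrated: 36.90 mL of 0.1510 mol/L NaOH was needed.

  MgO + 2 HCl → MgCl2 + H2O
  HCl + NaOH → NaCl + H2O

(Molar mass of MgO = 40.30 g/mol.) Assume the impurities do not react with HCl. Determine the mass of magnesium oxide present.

0.4316 g

n(HCl) added = 0.1024 × 0.2636 = 0.02699 mol
n(NaOH) used in back-titration = 0.03690 × 0.1510 = 5.572 × 10^-3 mol
n(HCl) left over = 5.572 × 10^-3 mol (1:1 ratio)
n(HCl) consumed by analyte = 0.02699 − 5.572 × 10^-3 = 0.02142 mol
From the 1:2 ratio, n(MgO) = 1/2 × 0.02142 = 0.01071 mol
mass of MgO = 0.01071 × 40.30 = 0.4316 g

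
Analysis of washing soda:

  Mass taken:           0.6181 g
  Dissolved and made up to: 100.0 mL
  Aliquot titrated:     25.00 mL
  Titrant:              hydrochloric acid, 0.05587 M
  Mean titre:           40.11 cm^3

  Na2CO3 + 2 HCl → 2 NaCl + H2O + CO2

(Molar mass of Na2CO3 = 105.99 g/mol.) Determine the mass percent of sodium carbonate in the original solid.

76.85 %

n(HCl) per titration = 0.04011 × 0.05587 = 2.241 × 10^-3 mol
From the 1:2 ratio, n(Na2CO3) in each aliquot = 1/2 × 2.241 × 10^-3 = 1.120 × 10^-3 mol
n(Na2CO3) in the whole flask = 1.120 × 10^-3 × 100.0/25.00 = 4.482 × 10^-3 mol
mass of Na2CO3 = 4.482 × 10^-3 × 105.99 = 0.4750 g
% Na2CO3 = 0.4750 / 0.6181 × 100 = 76.85 %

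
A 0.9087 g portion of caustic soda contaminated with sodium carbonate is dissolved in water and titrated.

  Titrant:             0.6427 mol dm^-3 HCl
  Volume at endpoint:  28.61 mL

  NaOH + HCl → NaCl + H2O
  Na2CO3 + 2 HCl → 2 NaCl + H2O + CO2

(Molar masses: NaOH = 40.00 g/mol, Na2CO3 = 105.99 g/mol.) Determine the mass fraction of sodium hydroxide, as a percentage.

22.27 %

n(HCl) = 0.02861 × 0.6427 = 0.01839 mol
Let x = n(NaOH), y = n(Na2CO3).
Titrant: 1x + 2y = 0.01839;  mass: 40.00x + 105.99y = 0.9087
Solving, x = 5.060 × 10^-3 mol, y = 6.664 × 10^-3 mol
mass of NaOH = 5.060 × 10^-3 × 40.00 = 0.2024 g
% NaOH = 0.2024 / 0.9087 × 100 = 22.27 %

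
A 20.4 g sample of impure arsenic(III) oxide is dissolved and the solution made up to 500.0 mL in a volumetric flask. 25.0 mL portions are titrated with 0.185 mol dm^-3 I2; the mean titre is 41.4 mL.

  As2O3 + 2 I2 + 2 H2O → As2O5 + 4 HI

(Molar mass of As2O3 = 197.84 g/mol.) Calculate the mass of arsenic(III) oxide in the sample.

15.2 g

n(I2) per titration = 0.0414 × 0.185 = 7.66 × 10^-3 mol
From the 1:2 ratio, n(As2O3) in each aliquot = 1/2 × 7.66 × 10^-3 = 3.83 × 10^-3 mol
n(As2O3) in the whole flask = 3.83 × 10^-3 × 500.0/25.0 = 0.0766 mol
mass of As2O3 = 0.0766 × 197.84 = 15.2 g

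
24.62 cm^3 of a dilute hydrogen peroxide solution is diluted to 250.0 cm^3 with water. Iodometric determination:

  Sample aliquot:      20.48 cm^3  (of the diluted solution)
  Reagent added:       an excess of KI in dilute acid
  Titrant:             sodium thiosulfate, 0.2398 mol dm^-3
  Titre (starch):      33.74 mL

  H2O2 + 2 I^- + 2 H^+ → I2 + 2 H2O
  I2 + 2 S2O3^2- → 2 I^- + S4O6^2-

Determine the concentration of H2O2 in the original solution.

2.006 mol/L

n(S2O3^2-) = 0.03374 × 0.2398 = 8.091 × 10^-3 mol
n(I2) = n(S2O3^2-)/2 = 4.045 × 10^-3 mol
n(H2O2) in the aliquot = 4.045 × 10^-3 mol (1:1 ratio)
[H2O2]_dilute = 4.045 × 10^-3 / 0.02048 = 0.1975 mol/L
[H2O2]_original = 0.1975 × 250.0/24.62 = 2.006 mol/L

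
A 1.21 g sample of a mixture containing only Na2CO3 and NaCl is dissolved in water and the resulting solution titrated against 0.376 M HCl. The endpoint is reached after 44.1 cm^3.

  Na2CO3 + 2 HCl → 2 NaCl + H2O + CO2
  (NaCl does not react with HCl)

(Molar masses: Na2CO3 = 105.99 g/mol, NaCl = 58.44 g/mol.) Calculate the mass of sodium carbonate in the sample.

0.879 g

n(HCl) = 0.0441 × 0.376 = 0.0166 mol
Let x = n(Na2CO3), y = n(NaCl).
Titrant: 2x = 0.0166;  mass: 105.99x + 58.44y = 1.21
Solving, x = 8.29 × 10^-3 mol, y = 5.67 × 10^-3 mol
mass of Na2CO3 = 8.29 × 10^-3 × 105.99 = 0.879 g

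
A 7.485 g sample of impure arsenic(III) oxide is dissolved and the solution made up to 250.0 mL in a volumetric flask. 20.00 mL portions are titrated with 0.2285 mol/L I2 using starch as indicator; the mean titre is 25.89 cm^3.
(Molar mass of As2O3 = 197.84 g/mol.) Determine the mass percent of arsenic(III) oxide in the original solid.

97.73 %

As2O3 + 2 I2 + 2 H2O → As2O5 + 4 HI
n(I2) per titration = 0.02589 × 0.2285 = 5.916 × 10^-3 mol
From the 1:2 ratio, n(As2O3) in each aliquot = 1/2 × 5.916 × 10^-3 = 2.958 × 10^-3 mol
n(As2O3) in the whole flask = 2.958 × 10^-3 × 250.0/20.00 = 0.03697 mol
mass of As2O3 = 0.03697 × 197.84 = 7.315 g
% As2O3 = 7.315 / 7.485 × 100 = 97.73 %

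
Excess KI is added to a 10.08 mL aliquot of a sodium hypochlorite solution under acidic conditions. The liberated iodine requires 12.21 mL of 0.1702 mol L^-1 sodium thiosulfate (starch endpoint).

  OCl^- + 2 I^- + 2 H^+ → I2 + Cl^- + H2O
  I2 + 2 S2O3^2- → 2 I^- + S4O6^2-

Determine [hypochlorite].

0.1031 mol/L

n(S2O3^2-) = 0.01221 × 0.1702 = 2.078 × 10^-3 mol
n(I2) = n(S2O3^2-)/2 = 1.039 × 10^-3 mol
n(OCl^-) in the aliquot = 1.039 × 10^-3 mol (1:1 ratio)
[OCl^-] = 1.039 × 10^-3 / 0.01008 = 0.1031 mol/L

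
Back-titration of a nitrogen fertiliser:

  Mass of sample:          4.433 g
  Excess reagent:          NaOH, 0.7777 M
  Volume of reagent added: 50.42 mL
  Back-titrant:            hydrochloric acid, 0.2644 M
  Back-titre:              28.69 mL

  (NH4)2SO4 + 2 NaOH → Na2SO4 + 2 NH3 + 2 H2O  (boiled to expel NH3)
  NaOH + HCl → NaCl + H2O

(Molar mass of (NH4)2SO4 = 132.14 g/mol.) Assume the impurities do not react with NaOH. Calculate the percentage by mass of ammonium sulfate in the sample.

n(NaOH) added = 0.05042 × 0.7777 = 0.03921 mol
n(HCl) used in back-titration = 0.02869 × 0.2644 = 7.586 × 10^-3 mol
n(NaOH) left over = 7.586 × 10^-3 mol (1:1 ratio)
n(NaOH) consumed by analyte = 0.03921 − 7.586 × 10^-3 = 0.03163 mol
From the 1:2 ratio, n((NH4)2SO4) = 1/2 × 0.03163 = 0.01581 mol
mass of (NH4)2SO4 = 0.01581 × 132.14 = 2.090 g
% (NH4)2SO4 = 2.090 / 4.433 × 100 = 47.14 %

47.14 %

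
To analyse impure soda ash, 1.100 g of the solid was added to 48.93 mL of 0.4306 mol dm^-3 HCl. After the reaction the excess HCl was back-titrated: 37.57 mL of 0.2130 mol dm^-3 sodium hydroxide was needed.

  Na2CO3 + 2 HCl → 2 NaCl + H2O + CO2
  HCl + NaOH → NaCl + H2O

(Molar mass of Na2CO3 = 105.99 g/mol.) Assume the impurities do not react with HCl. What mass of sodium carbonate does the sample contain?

0.6925 g

n(HCl) added = 0.04893 × 0.4306 = 0.02107 mol
n(NaOH) used in back-titration = 0.03757 × 0.2130 = 8.002 × 10^-3 mol
n(HCl) left over = 8.002 × 10^-3 mol (1:1 ratio)
n(HCl) consumed by analyte = 0.02107 − 8.002 × 10^-3 = 0.01307 mol
From the 1:2 ratio, n(Na2CO3) = 1/2 × 0.01307 = 6.533 × 10^-3 mol
mass of Na2CO3 = 6.533 × 10^-3 × 105.99 = 0.6925 g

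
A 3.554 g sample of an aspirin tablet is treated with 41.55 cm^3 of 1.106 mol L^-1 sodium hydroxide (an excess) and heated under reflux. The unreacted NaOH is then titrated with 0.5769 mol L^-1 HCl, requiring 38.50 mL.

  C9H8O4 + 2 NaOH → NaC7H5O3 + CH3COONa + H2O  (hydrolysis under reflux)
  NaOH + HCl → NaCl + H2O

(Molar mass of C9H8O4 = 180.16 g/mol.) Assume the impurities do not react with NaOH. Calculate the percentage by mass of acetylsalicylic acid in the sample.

60.18 %

n(NaOH) added = 0.04155 × 1.106 = 0.04595 mol
n(HCl) used in back-titration = 0.03850 × 0.5769 = 0.02221 mol
n(NaOH) left over = 0.02221 mol (1:1 ratio)
n(NaOH) consumed by analyte = 0.04595 − 0.02221 = 0.02374 mol
From the 1:2 ratio, n(C9H8O4) = 1/2 × 0.02374 = 0.01187 mol
mass of C9H8O4 = 0.01187 × 180.16 = 2.139 g
% C9H8O4 = 2.139 / 3.554 × 100 = 60.18 %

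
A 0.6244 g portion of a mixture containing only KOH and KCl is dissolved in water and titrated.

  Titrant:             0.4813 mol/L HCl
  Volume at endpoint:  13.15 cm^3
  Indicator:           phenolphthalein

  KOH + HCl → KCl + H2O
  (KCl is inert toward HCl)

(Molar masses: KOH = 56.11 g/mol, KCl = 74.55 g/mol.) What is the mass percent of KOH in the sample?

n(HCl) = 0.01315 × 0.4813 = 6.329 × 10^-3 mol
Let x = n(KOH), y = n(KCl).
Titrant: 1x = 6.329 × 10^-3;  mass: 56.11x + 74.55y = 0.6244
Solving, x = 6.329 × 10^-3 mol, y = 3.612 × 10^-3 mol
mass of KOH = 6.329 × 10^-3 × 56.11 = 0.3551 g
% KOH = 0.3551 / 0.6244 × 100 = 56.87 %

56.87 %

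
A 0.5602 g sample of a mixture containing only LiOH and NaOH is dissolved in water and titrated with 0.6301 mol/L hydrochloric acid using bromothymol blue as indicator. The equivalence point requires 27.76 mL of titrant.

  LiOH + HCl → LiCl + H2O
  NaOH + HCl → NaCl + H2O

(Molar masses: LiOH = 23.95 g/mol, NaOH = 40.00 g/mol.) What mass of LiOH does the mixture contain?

n(HCl) = 0.02776 × 0.6301 = 0.01749 mol
Let x = n(LiOH), y = n(NaOH).
Titrant: 1x + 1y = 0.01749;  mass: 23.95x + 40.00y = 0.5602
Solving, x = 8.689 × 10^-3 mol, y = 8.802 × 10^-3 mol
mass of LiOH = 8.689 × 10^-3 × 23.95 = 0.2081 g

0.2081 g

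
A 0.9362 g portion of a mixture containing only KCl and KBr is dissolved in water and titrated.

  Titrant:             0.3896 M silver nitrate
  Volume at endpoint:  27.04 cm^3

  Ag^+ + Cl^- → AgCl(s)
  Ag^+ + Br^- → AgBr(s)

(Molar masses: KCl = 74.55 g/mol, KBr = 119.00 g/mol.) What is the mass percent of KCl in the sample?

n(AgNO3) = 0.02704 × 0.3896 = 0.01053 mol
Let x = n(KCl), y = n(KBr).
Titrant: 1x + 1y = 0.01053;  mass: 74.55x + 119.00y = 0.9362
Solving, x = 7.141 × 10^-3 mol, y = 3.393 × 10^-3 mol
mass of KCl = 7.141 × 10^-3 × 74.55 = 0.5324 g
% KCl = 0.5324 / 0.9362 × 100 = 56.87 %

56.87 %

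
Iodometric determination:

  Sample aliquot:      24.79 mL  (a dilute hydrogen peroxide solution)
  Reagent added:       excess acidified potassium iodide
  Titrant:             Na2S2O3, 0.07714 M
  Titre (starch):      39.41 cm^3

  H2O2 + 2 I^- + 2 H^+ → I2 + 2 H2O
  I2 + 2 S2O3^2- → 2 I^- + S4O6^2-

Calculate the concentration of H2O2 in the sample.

0.06132 M

n(S2O3^2-) = 0.03941 × 0.07714 = 3.040 × 10^-3 mol
n(I2) = n(S2O3^2-)/2 = 1.520 × 10^-3 mol
n(H2O2) in the aliquot = 1.520 × 10^-3 mol (1:1 ratio)
[H2O2] = 1.520 × 10^-3 / 0.02479 = 0.06132 mol/L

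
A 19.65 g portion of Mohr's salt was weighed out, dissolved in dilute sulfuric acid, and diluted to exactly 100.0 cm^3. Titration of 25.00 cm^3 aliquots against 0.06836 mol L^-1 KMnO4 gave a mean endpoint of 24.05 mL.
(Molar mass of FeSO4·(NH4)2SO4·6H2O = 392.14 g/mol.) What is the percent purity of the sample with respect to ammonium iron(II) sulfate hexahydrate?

65.62 %

MnO4^- + 5 Fe^2+ + 8 H^+ → Mn^2+ + 5 Fe^3+ + 4 H2O
n(KMnO4) per titration = 0.02405 × 0.06836 = 1.644 × 10^-3 mol
From the 5:1 ratio, n(FeSO4·(NH4)2SO4·6H2O) in each aliquot = 5/1 × 1.644 × 10^-3 = 8.220 × 10^-3 mol
n(FeSO4·(NH4)2SO4·6H2O) in the whole flask = 8.220 × 10^-3 × 100.0/25.00 = 0.03288 mol
mass of FeSO4·(NH4)2SO4·6H2O = 0.03288 × 392.14 = 12.89 g
% FeSO4·(NH4)2SO4·6H2O = 12.89 / 19.65 × 100 = 65.62 %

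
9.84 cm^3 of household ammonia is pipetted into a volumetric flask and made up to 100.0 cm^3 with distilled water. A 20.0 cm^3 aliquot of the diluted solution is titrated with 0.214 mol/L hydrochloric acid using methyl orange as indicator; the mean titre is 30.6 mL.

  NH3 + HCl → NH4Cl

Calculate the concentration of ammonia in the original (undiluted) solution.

n(HCl) = 0.0306 × 0.214 = 6.55 × 10^-3 mol
n(NH3) in the aliquot = 6.55 × 10^-3 mol (1:1 ratio)
[NH3]_dilute = 6.55 × 10^-3 / 0.0200 = 0.327 mol/L
Dilution factor = 100.0 / 9.84 = 10.16
[NH3]_stock = 0.327 × 10.16 = 3.33 mol/L

3.33 mol/L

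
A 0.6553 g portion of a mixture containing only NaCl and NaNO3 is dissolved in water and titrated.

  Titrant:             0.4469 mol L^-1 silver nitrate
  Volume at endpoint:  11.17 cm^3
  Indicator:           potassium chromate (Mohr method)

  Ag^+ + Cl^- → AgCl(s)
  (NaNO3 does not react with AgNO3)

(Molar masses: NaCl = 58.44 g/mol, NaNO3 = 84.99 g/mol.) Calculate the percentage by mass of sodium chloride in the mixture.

n(AgNO3) = 0.01117 × 0.4469 = 4.992 × 10^-3 mol
Let x = n(NaCl), y = n(NaNO3).
Titrant: 1x = 4.992 × 10^-3;  mass: 58.44x + 84.99y = 0.6553
Solving, x = 4.992 × 10^-3 mol, y = 4.278 × 10^-3 mol
mass of NaCl = 4.992 × 10^-3 × 58.44 = 0.2917 g
% NaCl = 0.2917 / 0.6553 × 100 = 44.52 %

44.52 %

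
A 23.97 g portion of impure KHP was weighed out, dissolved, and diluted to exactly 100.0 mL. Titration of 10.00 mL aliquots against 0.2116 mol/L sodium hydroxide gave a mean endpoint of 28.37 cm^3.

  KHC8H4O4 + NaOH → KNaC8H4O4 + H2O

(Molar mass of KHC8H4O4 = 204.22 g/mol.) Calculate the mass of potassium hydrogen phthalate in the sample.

n(NaOH) per titration = 0.02837 × 0.2116 = 6.003 × 10^-3 mol
n(KHC8H4O4) in each aliquot = 6.003 × 10^-3 mol (1:1 ratio)
n(KHC8H4O4) in the whole flask = 6.003 × 10^-3 × 100.0/10.00 = 0.06003 mol
mass of KHC8H4O4 = 0.06003 × 204.22 = 12.26 g

12.26 g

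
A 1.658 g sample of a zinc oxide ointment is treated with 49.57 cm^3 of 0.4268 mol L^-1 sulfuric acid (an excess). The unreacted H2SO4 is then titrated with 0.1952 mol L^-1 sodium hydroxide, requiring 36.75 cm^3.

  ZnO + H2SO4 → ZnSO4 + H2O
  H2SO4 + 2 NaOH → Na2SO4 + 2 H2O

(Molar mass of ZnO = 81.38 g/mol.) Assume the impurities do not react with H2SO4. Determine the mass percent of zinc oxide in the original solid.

n(H2SO4) added = 0.04957 × 0.4268 = 0.02116 mol
n(NaOH) used in back-titration = 0.03675 × 0.1952 = 7.174 × 10^-3 mol
From the 1:2 ratio, n(H2SO4) left over = 1/2 × 7.174 × 10^-3 = 3.587 × 10^-3 mol
n(H2SO4) consumed by analyte = 0.02116 − 3.587 × 10^-3 = 0.01757 mol
n(ZnO) = 0.01757 mol (1:1 ratio)
mass of ZnO = 0.01757 × 81.38 = 1.430 g
% ZnO = 1.430 / 1.658 × 100 = 86.24 %

86.24 %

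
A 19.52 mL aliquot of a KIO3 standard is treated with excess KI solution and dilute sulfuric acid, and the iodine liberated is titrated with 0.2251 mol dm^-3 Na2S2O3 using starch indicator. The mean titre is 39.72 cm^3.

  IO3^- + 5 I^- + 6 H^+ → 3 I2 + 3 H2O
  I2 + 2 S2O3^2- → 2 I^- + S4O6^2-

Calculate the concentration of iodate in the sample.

0.07634 mol/L

n(S2O3^2-) = 0.03972 × 0.2251 = 8.941 × 10^-3 mol
n(I2) = n(S2O3^2-)/2 = 4.470 × 10^-3 mol
From the 1:3 ratio, n(IO3^-) in the aliquot = 1/3 × 4.470 × 10^-3 = 1.490 × 10^-3 mol
[IO3^-] = 1.490 × 10^-3 / 0.01952 = 0.07634 mol/L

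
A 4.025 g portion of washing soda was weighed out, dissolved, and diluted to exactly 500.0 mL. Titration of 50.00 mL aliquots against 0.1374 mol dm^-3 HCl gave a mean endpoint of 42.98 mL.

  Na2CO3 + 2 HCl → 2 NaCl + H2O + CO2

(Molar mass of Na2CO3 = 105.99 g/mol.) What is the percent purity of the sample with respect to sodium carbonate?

n(HCl) per titration = 0.04298 × 0.1374 = 5.905 × 10^-3 mol
From the 1:2 ratio, n(Na2CO3) in each aliquot = 1/2 × 5.905 × 10^-3 = 2.953 × 10^-3 mol
n(Na2CO3) in the whole flask = 2.953 × 10^-3 × 500.0/50.00 = 0.02953 mol
mass of Na2CO3 = 0.02953 × 105.99 = 3.130 g
% Na2CO3 = 3.130 / 4.025 × 100 = 77.75 %

77.75 %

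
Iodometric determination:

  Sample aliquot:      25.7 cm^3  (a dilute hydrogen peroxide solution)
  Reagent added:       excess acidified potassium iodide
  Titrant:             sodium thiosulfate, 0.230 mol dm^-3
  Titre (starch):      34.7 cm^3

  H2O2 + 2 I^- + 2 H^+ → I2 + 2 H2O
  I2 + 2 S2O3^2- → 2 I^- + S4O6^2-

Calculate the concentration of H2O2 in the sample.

n(S2O3^2-) = 0.0347 × 0.230 = 7.98 × 10^-3 mol
n(I2) = n(S2O3^2-)/2 = 3.99 × 10^-3 mol
n(H2O2) in the aliquot = 3.99 × 10^-3 mol (1:1 ratio)
[H2O2] = 3.99 × 10^-3 / 0.0257 = 0.155 mol/L

0.155 mol/L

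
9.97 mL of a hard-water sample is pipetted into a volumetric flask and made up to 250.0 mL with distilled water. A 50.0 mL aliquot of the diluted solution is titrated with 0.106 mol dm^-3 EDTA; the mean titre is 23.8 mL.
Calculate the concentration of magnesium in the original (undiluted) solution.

1.27 mol/L

Mg^2+ + EDTA^4- → [Mg(EDTA)]^2-
n(EDTA) = 0.0238 × 0.106 = 2.52 × 10^-3 mol
n(Mg2+) in the aliquot = 2.52 × 10^-3 mol (1:1 ratio)
[Mg2+]_dilute = 2.52 × 10^-3 / 0.0500 = 0.0505 mol/L
Dilution factor = 250.0 / 9.97 = 25.08
[Mg2+]_stock = 0.0505 × 25.08 = 1.27 mol/L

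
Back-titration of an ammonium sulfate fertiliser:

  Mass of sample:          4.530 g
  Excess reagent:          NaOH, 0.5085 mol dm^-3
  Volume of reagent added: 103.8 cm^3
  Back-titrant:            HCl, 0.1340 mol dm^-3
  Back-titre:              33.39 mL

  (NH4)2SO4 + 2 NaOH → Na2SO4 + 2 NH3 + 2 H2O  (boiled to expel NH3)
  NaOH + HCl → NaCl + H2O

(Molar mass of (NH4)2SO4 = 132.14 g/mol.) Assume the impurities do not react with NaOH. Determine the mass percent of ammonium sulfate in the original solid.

70.46 %

n(NaOH) added = 0.1038 × 0.5085 = 0.05278 mol
n(HCl) used in back-titration = 0.03339 × 0.1340 = 4.474 × 10^-3 mol
n(NaOH) left over = 4.474 × 10^-3 mol (1:1 ratio)
n(NaOH) consumed by analyte = 0.05278 − 4.474 × 10^-3 = 0.04831 mol
From the 1:2 ratio, n((NH4)2SO4) = 1/2 × 0.04831 = 0.02415 mol
mass of (NH4)2SO4 = 0.02415 × 132.14 = 3.192 g
% (NH4)2SO4 = 3.192 / 4.530 × 100 = 70.46 %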